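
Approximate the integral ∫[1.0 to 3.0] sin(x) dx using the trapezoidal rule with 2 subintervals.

f(x) = sin(x)
a = 1.0, b = 3.0, n = 2
h = (b - a)/n = 1.000000

Trapezoidal rule: (h/2)[f(x₀) + 2f(x₁) + 2f(x₂) + ... + f(xₙ)]

x_0 = 1.0000, f(x_0) = 0.841471, coefficient = 1
x_1 = 2.0000, f(x_1) = 0.909297, coefficient = 2
x_2 = 3.0000, f(x_2) = 0.141120, coefficient = 1

I ≈ (1.000000/2) × 2.801186 = 1.400593
Exact value: 1.530295
Error: 0.129702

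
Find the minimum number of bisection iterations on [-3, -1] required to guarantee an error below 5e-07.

We need (b-a)/2^n ≤ 5e-07
(-1 - (-3))/2^n ≤ 5e-07
2/2^n ≤ 5e-07
2^n ≥ 4000000
n ≥ log₂(4000000) = 21.93
n ≥ 22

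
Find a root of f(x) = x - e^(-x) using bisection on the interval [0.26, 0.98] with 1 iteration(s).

f(x) = x - e^(-x)
Initial interval: [0.26, 0.98]

Iteration 1:
  c_1 = (0.260000 + 0.980000)/2 = 0.620000
  f(c_1) = f(0.620000) = 0.082056
  f(a) × f(c) < 0, new interval: [0.260000, 0.620000]

After 1 iteration(s), the approximation is c_1 = 0.620000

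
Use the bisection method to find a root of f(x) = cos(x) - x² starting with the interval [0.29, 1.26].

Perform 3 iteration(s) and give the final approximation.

f(x) = cos(x) - x²
Initial interval: [0.29, 1.26]

Iteration 1:
  c_1 = (0.290000 + 1.260000)/2 = 0.775000
  f(c_1) = f(0.775000) = 0.113796
  f(a) × f(c) ≥ 0, new interval: [0.775000, 1.260000]
Iteration 2:
  c_2 = (0.775000 + 1.260000)/2 = 1.017500
  f(c_2) = f(1.017500) = -0.509812
  f(a) × f(c) < 0, new interval: [0.775000, 1.017500]
Iteration 3:
  c_3 = (0.775000 + 1.017500)/2 = 0.896250
  f(c_3) = f(0.896250) = -0.178721
  f(a) × f(c) < 0, new interval: [0.775000, 0.896250]

After 3 iteration(s), the approximation is c_3 = 0.896250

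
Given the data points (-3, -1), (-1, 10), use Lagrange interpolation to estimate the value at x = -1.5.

Lagrange interpolation formula:
P(x) = Σ yᵢ × Lᵢ(x)
where Lᵢ(x) = Π_{j≠i} (x - xⱼ)/(xᵢ - xⱼ)

L_0(-1.5) = (-1.5 - (-1))/(-3 - (-1)) = 0.250000
L_1(-1.5) = (-1.5 - (-3))/(-1 - (-3)) = 0.750000

P(-1.5) = (-1)×L_0(-1.5) + 10×L_1(-1.5)
P(-1.5) = 7.250000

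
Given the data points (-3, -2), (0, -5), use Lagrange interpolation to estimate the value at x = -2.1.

Lagrange interpolation formula:
P(x) = Σ yᵢ × Lᵢ(x)
where Lᵢ(x) = Π_{j≠i} (x - xⱼ)/(xᵢ - xⱼ)

L_0(-2.1) = (-2.1 - 0)/(-3 - 0) = 0.700000
L_1(-2.1) = (-2.1 - (-3))/(0 - (-3)) = 0.300000

P(-2.1) = (-2)×L_0(-2.1) + (-5)×L_1(-2.1)
P(-2.1) = -2.900000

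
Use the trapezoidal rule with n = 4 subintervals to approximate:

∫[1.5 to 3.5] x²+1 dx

f(x) = x²+1
a = 1.5, b = 3.5, n = 4
h = (b - a)/n = 0.500000

Trapezoidal rule: (h/2)[f(x₀) + 2f(x₁) + 2f(x₂) + ... + f(xₙ)]

x_0 = 1.5000, f(x_0) = 3.250000, coefficient = 1
x_1 = 2.0000, f(x_1) = 5.000000, coefficient = 2
x_2 = 2.5000, f(x_2) = 7.250000, coefficient = 2
x_3 = 3.0000, f(x_3) = 10.000000, coefficient = 2
x_4 = 3.5000, f(x_4) = 13.250000, coefficient = 1

I ≈ (0.500000/2) × 61.000000 = 15.250000
Exact value: 15.166667
Error: 0.083333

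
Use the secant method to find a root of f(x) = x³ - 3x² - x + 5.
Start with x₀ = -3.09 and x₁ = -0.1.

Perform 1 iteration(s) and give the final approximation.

f(x) = x³ - 3x² - x + 5
x₀ = -3.09, x₁ = -0.1

Secant formula: x_{n+1} = x_n - f(x_n)(x_n - x_{n-1})/(f(x_n) - f(x_{n-1}))

Iteration 1:
  f(-3.090000) = -50.057929
  f(-0.100000) = 5.069000
  x_2 = -0.100000 - 5.069000×(-0.100000 - (-3.090000))/(5.069000 - (-50.057929))
       = -0.374935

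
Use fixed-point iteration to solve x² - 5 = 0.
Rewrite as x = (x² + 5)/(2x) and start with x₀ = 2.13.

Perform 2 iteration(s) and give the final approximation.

Equation: x² - 5 = 0
Fixed-point form: x = (x² + 5)/(2x)
x₀ = 2.13

x_1 = g(2.130000) = 2.238709
x_2 = g(2.238709) = 2.236070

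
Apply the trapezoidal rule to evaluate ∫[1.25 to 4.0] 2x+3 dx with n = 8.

f(x) = 2x+3
a = 1.25, b = 4.0, n = 8
h = (b - a)/n = 0.343750

Trapezoidal rule: (h/2)[f(x₀) + 2f(x₁) + 2f(x₂) + ... + f(xₙ)]

x_0 = 1.2500, f(x_0) = 5.500000, coefficient = 1
x_1 = 1.5938, f(x_1) = 6.187500, coefficient = 2
x_2 = 1.9375, f(x_2) = 6.875000, coefficient = 2
x_3 = 2.2812, f(x_3) = 7.562500, coefficient = 2
x_4 = 2.6250, f(x_4) = 8.250000, coefficient = 2
x_5 = 2.9688, f(x_5) = 8.937500, coefficient = 2
x_6 = 3.3125, f(x_6) = 9.625000, coefficient = 2
x_7 = 3.6562, f(x_7) = 10.312500, coefficient = 2
x_8 = 4.0000, f(x_8) = 11.000000, coefficient = 1

I ≈ (0.343750/2) × 132.000000 = 22.687500
Exact value: 22.687500
Error: 0.000000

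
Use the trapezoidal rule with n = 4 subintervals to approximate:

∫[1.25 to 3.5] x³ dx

f(x) = x³
a = 1.25, b = 3.5, n = 4
h = (b - a)/n = 0.562500

Trapezoidal rule: (h/2)[f(x₀) + 2f(x₁) + 2f(x₂) + ... + f(xₙ)]

x_0 = 1.2500, f(x_0) = 1.953125, coefficient = 1
x_1 = 1.8125, f(x_1) = 5.954346, coefficient = 2
x_2 = 2.3750, f(x_2) = 13.396484, coefficient = 2
x_3 = 2.9375, f(x_3) = 25.347412, coefficient = 2
x_4 = 3.5000, f(x_4) = 42.875000, coefficient = 1

I ≈ (0.562500/2) × 134.224609 = 37.750671
Exact value: 36.905273
Error: 0.845398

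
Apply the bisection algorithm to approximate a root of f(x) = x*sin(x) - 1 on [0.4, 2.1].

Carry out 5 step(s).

f(x) = x*sin(x) - 1
Initial interval: [0.4, 2.1]

Iteration 1:
  c_1 = (0.400000 + 2.100000)/2 = 1.250000
  f(c_1) = f(1.250000) = 0.186231
  f(a) × f(c) < 0, new interval: [0.400000, 1.250000]
Iteration 2:
  c_2 = (0.400000 + 1.250000)/2 = 0.825000
  f(c_2) = f(0.825000) = -0.393998
  f(a) × f(c) ≥ 0, new interval: [0.825000, 1.250000]
Iteration 3:
  c_3 = (0.825000 + 1.250000)/2 = 1.037500
  f(c_3) = f(1.037500) = -0.106571
  f(a) × f(c) ≥ 0, new interval: [1.037500, 1.250000]
Iteration 4:
  c_4 = (1.037500 + 1.250000)/2 = 1.143750
  f(c_4) = f(1.143750) = 0.041033
  f(a) × f(c) < 0, new interval: [1.037500, 1.143750]
Iteration 5:
  c_5 = (1.037500 + 1.143750)/2 = 1.090625
  f(c_5) = f(1.090625) = -0.032707
  f(a) × f(c) ≥ 0, new interval: [1.090625, 1.143750]

After 5 iteration(s), the approximation is c_5 = 1.090625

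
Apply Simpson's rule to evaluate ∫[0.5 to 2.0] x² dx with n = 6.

f(x) = x²
a = 0.5, b = 2.0, n = 6
h = (b - a)/n = 0.250000

Simpson's rule: (h/3)[f(x₀) + 4f(x₁) + 2f(x₂) + ... + f(xₙ)]

x_0 = 0.5000, f(x_0) = 0.250000, coefficient = 1
x_1 = 0.7500, f(x_1) = 0.562500, coefficient = 4
x_2 = 1.0000, f(x_2) = 1.000000, coefficient = 2
x_3 = 1.2500, f(x_3) = 1.562500, coefficient = 4
x_4 = 1.5000, f(x_4) = 2.250000, coefficient = 2
x_5 = 1.7500, f(x_5) = 3.062500, coefficient = 4
x_6 = 2.0000, f(x_6) = 4.000000, coefficient = 1

I ≈ (0.250000/3) × 31.500000 = 2.625000
Exact value: 2.625000
Error: 0.000000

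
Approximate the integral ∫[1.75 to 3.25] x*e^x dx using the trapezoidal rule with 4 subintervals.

f(x) = x*e^x
a = 1.75, b = 3.25, n = 4
h = (b - a)/n = 0.375000

Trapezoidal rule: (h/2)[f(x₀) + 2f(x₁) + 2f(x₂) + ... + f(xₙ)]

x_0 = 1.7500, f(x_0) = 10.070555, coefficient = 1
x_1 = 2.1250, f(x_1) = 17.792407, coefficient = 2
x_2 = 2.5000, f(x_2) = 30.456235, coefficient = 2
x_3 = 2.8750, f(x_3) = 50.960594, coefficient = 2
x_4 = 3.2500, f(x_4) = 83.818605, coefficient = 1

I ≈ (0.375000/2) × 292.307632 = 54.807681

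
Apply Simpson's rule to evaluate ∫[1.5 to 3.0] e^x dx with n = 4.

f(x) = e^x
a = 1.5, b = 3.0, n = 4
h = (b - a)/n = 0.375000

Simpson's rule: (h/3)[f(x₀) + 4f(x₁) + 2f(x₂) + ... + f(xₙ)]

x_0 = 1.5000, f(x_0) = 4.481689, coefficient = 1
x_1 = 1.8750, f(x_1) = 6.520819, coefficient = 4
x_2 = 2.2500, f(x_2) = 9.487736, coefficient = 2
x_3 = 2.6250, f(x_3) = 13.804574, coefficient = 4
x_4 = 3.0000, f(x_4) = 20.085537, coefficient = 1

I ≈ (0.375000/3) × 124.844271 = 15.605534
Exact value: 15.603848
Error: 0.001686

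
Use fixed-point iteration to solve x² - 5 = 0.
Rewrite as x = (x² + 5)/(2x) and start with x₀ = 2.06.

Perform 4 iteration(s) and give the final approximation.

Equation: x² - 5 = 0
Fixed-point form: x = (x² + 5)/(2x)
x₀ = 2.06

x_1 = g(2.060000) = 2.243592
x_2 = g(2.243592) = 2.236081
x_3 = g(2.236081) = 2.236068
x_4 = g(2.236068) = 2.236068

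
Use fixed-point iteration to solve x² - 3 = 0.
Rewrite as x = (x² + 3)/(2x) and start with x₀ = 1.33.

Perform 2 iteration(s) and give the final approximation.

Equation: x² - 3 = 0
Fixed-point form: x = (x² + 3)/(2x)
x₀ = 1.33

x_1 = g(1.330000) = 1.792820
x_2 = g(1.792820) = 1.733081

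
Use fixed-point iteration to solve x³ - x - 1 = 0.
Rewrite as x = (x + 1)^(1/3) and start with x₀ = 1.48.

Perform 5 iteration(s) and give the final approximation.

Equation: x³ - x - 1 = 0
Fixed-point form: x = (x + 1)^(1/3)
x₀ = 1.48

x_1 = g(1.480000) = 1.353580
x_2 = g(1.353580) = 1.330178
x_3 = g(1.330178) = 1.325754
x_4 = g(1.325754) = 1.324915
x_5 = g(1.324915) = 1.324755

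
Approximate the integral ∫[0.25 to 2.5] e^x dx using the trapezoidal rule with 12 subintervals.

f(x) = e^x
a = 0.25, b = 2.5, n = 12
h = (b - a)/n = 0.187500

Trapezoidal rule: (h/2)[f(x₀) + 2f(x₁) + 2f(x₂) + ... + f(xₙ)]

x_0 = 0.2500, f(x_0) = 1.284025, coefficient = 1
x_1 = 0.4375, f(x_1) = 1.548830, coefficient = 2
x_2 = 0.6250, f(x_2) = 1.868246, coefficient = 2
x_3 = 0.8125, f(x_3) = 2.253535, coefficient = 2
x_4 = 1.0000, f(x_4) = 2.718282, coefficient = 2
x_5 = 1.1875, f(x_5) = 3.278874, coefficient = 2
x_6 = 1.3750, f(x_6) = 3.955077, coefficient = 2
x_7 = 1.5625, f(x_7) = 4.770733, coefficient = 2
x_8 = 1.7500, f(x_8) = 5.754603, coefficient = 2
x_9 = 1.9375, f(x_9) = 6.941376, coefficient = 2
x_10 = 2.1250, f(x_10) = 8.372897, coefficient = 2
x_11 = 2.3125, f(x_11) = 10.099642, coefficient = 2
x_12 = 2.5000, f(x_12) = 12.182494, coefficient = 1

I ≈ (0.187500/2) × 116.590709 = 10.930379
Exact value: 10.898469
Error: 0.031910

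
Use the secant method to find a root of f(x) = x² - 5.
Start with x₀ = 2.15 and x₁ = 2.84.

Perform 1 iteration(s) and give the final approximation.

f(x) = x² - 5
x₀ = 2.15, x₁ = 2.84

Secant formula: x_{n+1} = x_n - f(x_n)(x_n - x_{n-1})/(f(x_n) - f(x_{n-1}))

Iteration 1:
  f(2.150000) = -0.377500
  f(2.840000) = 3.065600
  x_2 = 2.840000 - 3.065600×(2.840000 - 2.150000)/(3.065600 - (-0.377500))
       = 2.225651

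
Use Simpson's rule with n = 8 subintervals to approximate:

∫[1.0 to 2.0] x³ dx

f(x) = x³
a = 1.0, b = 2.0, n = 8
h = (b - a)/n = 0.125000

Simpson's rule: (h/3)[f(x₀) + 4f(x₁) + 2f(x₂) + ... + f(xₙ)]

x_0 = 1.0000, f(x_0) = 1.000000, coefficient = 1
x_1 = 1.1250, f(x_1) = 1.423828, coefficient = 4
x_2 = 1.2500, f(x_2) = 1.953125, coefficient = 2
x_3 = 1.3750, f(x_3) = 2.599609, coefficient = 4
x_4 = 1.5000, f(x_4) = 3.375000, coefficient = 2
x_5 = 1.6250, f(x_5) = 4.291016, coefficient = 4
x_6 = 1.7500, f(x_6) = 5.359375, coefficient = 2
x_7 = 1.8750, f(x_7) = 6.591797, coefficient = 4
x_8 = 2.0000, f(x_8) = 8.000000, coefficient = 1

I ≈ (0.125000/3) × 90.000000 = 3.750000
Exact value: 3.750000
Error: 0.000000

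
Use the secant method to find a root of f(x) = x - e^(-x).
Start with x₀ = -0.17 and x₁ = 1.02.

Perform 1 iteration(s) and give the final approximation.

f(x) = x - e^(-x)
x₀ = -0.17, x₁ = 1.02

Secant formula: x_{n+1} = x_n - f(x_n)(x_n - x_{n-1})/(f(x_n) - f(x_{n-1}))

Iteration 1:
  f(-0.170000) = -1.355305
  f(1.020000) = 0.659405
  x_2 = 1.020000 - 0.659405×(1.020000 - (-0.170000))/(0.659405 - (-1.355305))
       = 0.630519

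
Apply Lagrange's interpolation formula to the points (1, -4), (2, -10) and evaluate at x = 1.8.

Lagrange interpolation formula:
P(x) = Σ yᵢ × Lᵢ(x)
where Lᵢ(x) = Π_{j≠i} (x - xⱼ)/(xᵢ - xⱼ)

L_0(1.8) = (1.8 - 2)/(1 - 2) = 0.200000
L_1(1.8) = (1.8 - 1)/(2 - 1) = 0.800000

P(1.8) = (-4)×L_0(1.8) + (-10)×L_1(1.8)
P(1.8) = -8.800000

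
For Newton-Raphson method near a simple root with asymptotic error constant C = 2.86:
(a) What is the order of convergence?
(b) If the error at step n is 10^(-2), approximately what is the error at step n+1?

(a) Newton-Raphson has quadratic (order 2) convergence near simple roots.
    This means |e_{n+1}| ≈ C|e_n|².

(b) With |e_n| = 10^(-2) and C = 2.86:
    |e_{n+1}| ≈ 2.86 × (10^(-2))² = 2.86 × 10^(-4)

(a) 2 (quadratic); (b) |e_{n+1}| ≈ 2.860e-04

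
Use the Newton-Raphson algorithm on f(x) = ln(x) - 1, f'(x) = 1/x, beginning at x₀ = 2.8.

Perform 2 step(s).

f(x) = ln(x) - 1
f'(x) = 1/x
x₀ = 2.8

Newton-Raphson formula: x_{n+1} = x_n - f(x_n)/f'(x_n)

Iteration 1:
  f(2.800000) = 0.029619
  f'(2.800000) = 0.357143
  x_1 = 2.800000 - 0.029619/0.357143 = 2.717066
Iteration 2:
  f(2.717066) = -0.000448
  f'(2.717066) = 0.368044
  x_2 = 2.717066 - (-0.000448)/0.368044 = 2.718282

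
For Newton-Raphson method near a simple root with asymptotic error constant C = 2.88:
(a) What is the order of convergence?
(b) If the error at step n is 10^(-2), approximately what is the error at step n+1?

(a) Newton-Raphson has quadratic (order 2) convergence near simple roots.
    This means |e_{n+1}| ≈ C|e_n|².

(b) With |e_n| = 10^(-2) and C = 2.88:
    |e_{n+1}| ≈ 2.88 × (10^(-2))² = 2.88 × 10^(-4)

(a) 2 (quadratic); (b) |e_{n+1}| ≈ 2.880e-04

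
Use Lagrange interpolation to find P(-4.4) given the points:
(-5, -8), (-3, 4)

Lagrange interpolation formula:
P(x) = Σ yᵢ × Lᵢ(x)
where Lᵢ(x) = Π_{j≠i} (x - xⱼ)/(xᵢ - xⱼ)

L_0(-4.4) = (-4.4 - (-3))/(-5 - (-3)) = 0.700000
L_1(-4.4) = (-4.4 - (-5))/(-3 - (-5)) = 0.300000

P(-4.4) = (-8)×L_0(-4.4) + 4×L_1(-4.4)
P(-4.4) = -4.400000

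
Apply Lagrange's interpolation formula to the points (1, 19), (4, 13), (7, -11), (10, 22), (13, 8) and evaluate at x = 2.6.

Lagrange interpolation formula:
P(x) = Σ yᵢ × Lᵢ(x)
where Lᵢ(x) = Π_{j≠i} (x - xⱼ)/(xᵢ - xⱼ)

L_0(2.6) = (2.6 - 4)/(1 - 4) × (2.6 - 7)/(1 - 7) × (2.6 - 10)/(1 - 10) × (2.6 - 13)/(1 - 13) = 0.243865
L_1(2.6) = (2.6 - 1)/(4 - 1) × (2.6 - 7)/(4 - 7) × (2.6 - 10)/(4 - 10) × (2.6 - 13)/(4 - 13) = 1.114812
L_2(2.6) = (2.6 - 1)/(7 - 1) × (2.6 - 4)/(7 - 4) × (2.6 - 10)/(7 - 10) × (2.6 - 13)/(7 - 13) = -0.532069
L_3(2.6) = (2.6 - 1)/(10 - 1) × (2.6 - 4)/(10 - 4) × (2.6 - 7)/(10 - 7) × (2.6 - 13)/(10 - 13) = 0.210910
L_4(2.6) = (2.6 - 1)/(13 - 1) × (2.6 - 4)/(13 - 4) × (2.6 - 7)/(13 - 7) × (2.6 - 10)/(13 - 10) = -0.037518

P(2.6) = 19×L_0(2.6) + 13×L_1(2.6) + (-11)×L_2(2.6) + 22×L_3(2.6) + 8×L_4(2.6)
P(2.6) = 29.318630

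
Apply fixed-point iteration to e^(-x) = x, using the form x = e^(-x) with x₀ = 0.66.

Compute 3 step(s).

Equation: e^(-x) = x
Fixed-point form: x = e^(-x)
x₀ = 0.66

x_1 = g(0.660000) = 0.516851
x_2 = g(0.516851) = 0.596395
x_3 = g(0.596395) = 0.550793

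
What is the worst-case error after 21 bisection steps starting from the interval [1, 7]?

Bisection error bound: |error| ≤ (b-a)/2^n
|error| ≤ (7 - 1)/2^21 = 6/2^21
|error| ≤ 0.0000028610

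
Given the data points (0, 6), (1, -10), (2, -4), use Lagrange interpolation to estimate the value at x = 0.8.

Lagrange interpolation formula:
P(x) = Σ yᵢ × Lᵢ(x)
where Lᵢ(x) = Π_{j≠i} (x - xⱼ)/(xᵢ - xⱼ)

L_0(0.8) = (0.8 - 1)/(0 - 1) × (0.8 - 2)/(0 - 2) = 0.120000
L_1(0.8) = (0.8 - 0)/(1 - 0) × (0.8 - 2)/(1 - 2) = 0.960000
L_2(0.8) = (0.8 - 0)/(2 - 0) × (0.8 - 1)/(2 - 1) = -0.080000

P(0.8) = 6×L_0(0.8) + (-10)×L_1(0.8) + (-4)×L_2(0.8)
P(0.8) = -8.560000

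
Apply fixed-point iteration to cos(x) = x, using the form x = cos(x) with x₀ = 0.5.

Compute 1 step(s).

Equation: cos(x) = x
Fixed-point form: x = cos(x)
x₀ = 0.5

x_1 = g(0.500000) = 0.877583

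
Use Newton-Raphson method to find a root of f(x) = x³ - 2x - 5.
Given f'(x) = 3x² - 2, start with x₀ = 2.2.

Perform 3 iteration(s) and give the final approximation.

f(x) = x³ - 2x - 5
f'(x) = 3x² - 2
x₀ = 2.2

Newton-Raphson formula: x_{n+1} = x_n - f(x_n)/f'(x_n)

Iteration 1:
  f(2.200000) = 1.248000
  f'(2.200000) = 12.520000
  x_1 = 2.200000 - 1.248000/12.520000 = 2.100319
Iteration 2:
  f(2.100319) = 0.064589
  f'(2.100319) = 11.234026
  x_2 = 2.100319 - 0.064589/11.234026 = 2.094570
Iteration 3:
  f(2.094570) = 0.000208
  f'(2.094570) = 11.161672
  x_3 = 2.094570 - 0.000208/11.161672 = 2.094551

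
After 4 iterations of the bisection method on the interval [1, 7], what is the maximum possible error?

Bisection error bound: |error| ≤ (b-a)/2^n
|error| ≤ (7 - 1)/2^4 = 6/2^4
|error| ≤ 0.3750000000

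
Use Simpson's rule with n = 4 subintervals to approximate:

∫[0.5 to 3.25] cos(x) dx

f(x) = cos(x)
a = 0.5, b = 3.25, n = 4
h = (b - a)/n = 0.687500

Simpson's rule: (h/3)[f(x₀) + 4f(x₁) + 2f(x₂) + ... + f(xₙ)]

x_0 = 0.5000, f(x_0) = 0.877583, coefficient = 1
x_1 = 1.1875, f(x_1) = 0.373980, coefficient = 4
x_2 = 1.8750, f(x_2) = -0.299534, coefficient = 2
x_3 = 2.5625, f(x_3) = -0.836960, coefficient = 4
x_4 = 3.2500, f(x_4) = -0.994130, coefficient = 1

I ≈ (0.687500/3) × -2.567534 = -0.588393
Exact value: -0.587621
Error: 0.000772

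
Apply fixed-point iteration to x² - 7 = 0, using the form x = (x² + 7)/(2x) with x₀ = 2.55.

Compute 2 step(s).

Equation: x² - 7 = 0
Fixed-point form: x = (x² + 7)/(2x)
x₀ = 2.55

x_1 = g(2.550000) = 2.647549
x_2 = g(2.647549) = 2.645752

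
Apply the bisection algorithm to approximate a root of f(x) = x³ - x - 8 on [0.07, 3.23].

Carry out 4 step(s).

f(x) = x³ - x - 8
Initial interval: [0.07, 3.23]

Iteration 1:
  c_1 = (0.070000 + 3.230000)/2 = 1.650000
  f(c_1) = f(1.650000) = -5.157875
  f(a) × f(c) ≥ 0, new interval: [1.650000, 3.230000]
Iteration 2:
  c_2 = (1.650000 + 3.230000)/2 = 2.440000
  f(c_2) = f(2.440000) = 4.086784
  f(a) × f(c) < 0, new interval: [1.650000, 2.440000]
Iteration 3:
  c_3 = (1.650000 + 2.440000)/2 = 2.045000
  f(c_3) = f(2.045000) = -1.492759
  f(a) × f(c) ≥ 0, new interval: [2.045000, 2.440000]
Iteration 4:
  c_4 = (2.045000 + 2.440000)/2 = 2.242500
  f(c_4) = f(2.242500) = 1.034598
  f(a) × f(c) < 0, new interval: [2.045000, 2.242500]

After 4 iteration(s), the approximation is c_4 = 2.242500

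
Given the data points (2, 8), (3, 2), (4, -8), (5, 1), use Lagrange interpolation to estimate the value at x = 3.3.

Lagrange interpolation formula:
P(x) = Σ yᵢ × Lᵢ(x)
where Lᵢ(x) = Π_{j≠i} (x - xⱼ)/(xᵢ - xⱼ)

L_0(3.3) = (3.3 - 3)/(2 - 3) × (3.3 - 4)/(2 - 4) × (3.3 - 5)/(2 - 5) = -0.059500
L_1(3.3) = (3.3 - 2)/(3 - 2) × (3.3 - 4)/(3 - 4) × (3.3 - 5)/(3 - 5) = 0.773500
L_2(3.3) = (3.3 - 2)/(4 - 2) × (3.3 - 3)/(4 - 3) × (3.3 - 5)/(4 - 5) = 0.331500
L_3(3.3) = (3.3 - 2)/(5 - 2) × (3.3 - 3)/(5 - 3) × (3.3 - 4)/(5 - 4) = -0.045500

P(3.3) = 8×L_0(3.3) + 2×L_1(3.3) + (-8)×L_2(3.3) + 1×L_3(3.3)
P(3.3) = -1.626500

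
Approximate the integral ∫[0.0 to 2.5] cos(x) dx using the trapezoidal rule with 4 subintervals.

f(x) = cos(x)
a = 0.0, b = 2.5, n = 4
h = (b - a)/n = 0.625000

Trapezoidal rule: (h/2)[f(x₀) + 2f(x₁) + 2f(x₂) + ... + f(xₙ)]

x_0 = 0.0000, f(x_0) = 1.000000, coefficient = 1
x_1 = 0.6250, f(x_1) = 0.810963, coefficient = 2
x_2 = 1.2500, f(x_2) = 0.315322, coefficient = 2
x_3 = 1.8750, f(x_3) = -0.299534, coefficient = 2
x_4 = 2.5000, f(x_4) = -0.801144, coefficient = 1

I ≈ (0.625000/2) × 1.852360 = 0.578863
Exact value: 0.598472
Error: 0.019610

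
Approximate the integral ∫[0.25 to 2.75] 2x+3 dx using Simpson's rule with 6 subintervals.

f(x) = 2x+3
a = 0.25, b = 2.75, n = 6
h = (b - a)/n = 0.416667

Simpson's rule: (h/3)[f(x₀) + 4f(x₁) + 2f(x₂) + ... + f(xₙ)]

x_0 = 0.2500, f(x_0) = 3.500000, coefficient = 1
x_1 = 0.6667, f(x_1) = 4.333333, coefficient = 4
x_2 = 1.0833, f(x_2) = 5.166667, coefficient = 2
x_3 = 1.5000, f(x_3) = 6.000000, coefficient = 4
x_4 = 1.9167, f(x_4) = 6.833333, coefficient = 2
x_5 = 2.3333, f(x_5) = 7.666667, coefficient = 4
x_6 = 2.7500, f(x_6) = 8.500000, coefficient = 1

I ≈ (0.416667/3) × 108.000000 = 15.000000
Exact value: 15.000000
Error: 0.000000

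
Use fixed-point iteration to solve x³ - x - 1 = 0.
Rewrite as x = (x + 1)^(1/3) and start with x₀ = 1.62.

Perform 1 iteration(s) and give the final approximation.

Equation: x³ - x - 1 = 0
Fixed-point form: x = (x + 1)^(1/3)
x₀ = 1.62

x_1 = g(1.620000) = 1.378586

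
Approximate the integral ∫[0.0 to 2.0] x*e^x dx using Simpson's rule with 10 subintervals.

f(x) = x*e^x
a = 0.0, b = 2.0, n = 10
h = (b - a)/n = 0.200000

Simpson's rule: (h/3)[f(x₀) + 4f(x₁) + 2f(x₂) + ... + f(xₙ)]

x_0 = 0.0000, f(x_0) = 0.000000, coefficient = 1
x_1 = 0.2000, f(x_1) = 0.244281, coefficient = 4
x_2 = 0.4000, f(x_2) = 0.596730, coefficient = 2
x_3 = 0.6000, f(x_3) = 1.093271, coefficient = 4
x_4 = 0.8000, f(x_4) = 1.780433, coefficient = 2
x_5 = 1.0000, f(x_5) = 2.718282, coefficient = 4
x_6 = 1.2000, f(x_6) = 3.984140, coefficient = 2
x_7 = 1.4000, f(x_7) = 5.677280, coefficient = 4
x_8 = 1.6000, f(x_8) = 7.924852, coefficient = 2
x_9 = 1.8000, f(x_9) = 10.889365, coefficient = 4
x_10 = 2.0000, f(x_10) = 14.778112, coefficient = 1

I ≈ (0.200000/3) × 125.840338 = 8.389356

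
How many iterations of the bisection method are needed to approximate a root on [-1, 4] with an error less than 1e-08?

We need (b-a)/2^n ≤ 1e-08
(4 - (-1))/2^n ≤ 1e-08
5/2^n ≤ 1e-08
2^n ≥ 500000000
n ≥ log₂(500000000) = 28.90
n ≥ 29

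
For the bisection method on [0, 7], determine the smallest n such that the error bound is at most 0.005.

We need (b-a)/2^n ≤ 0.005
(7 - 0)/2^n ≤ 0.005
7/2^n ≤ 0.005
2^n ≥ 1400
n ≥ log₂(1400) = 10.45
n ≥ 11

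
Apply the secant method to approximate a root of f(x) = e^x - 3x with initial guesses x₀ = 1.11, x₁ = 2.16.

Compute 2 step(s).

f(x) = e^x - 3x
x₀ = 1.11, x₁ = 2.16

Secant formula: x_{n+1} = x_n - f(x_n)(x_n - x_{n-1})/(f(x_n) - f(x_{n-1}))

Iteration 1:
  f(1.110000) = -0.295642
  f(2.160000) = 2.191138
  x_2 = 2.160000 - 2.191138×(2.160000 - 1.110000)/(2.191138 - (-0.295642))
       = 1.234830
Iteration 2:
  f(2.160000) = 2.191138
  f(1.234830) = -0.266696
  x_3 = 1.234830 - (-0.266696)×(1.234830 - 2.160000)/(-0.266696 - 2.191138)
       = 1.335219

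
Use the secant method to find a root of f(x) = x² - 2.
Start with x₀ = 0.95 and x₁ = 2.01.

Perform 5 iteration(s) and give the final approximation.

f(x) = x² - 2
x₀ = 0.95, x₁ = 2.01

Secant formula: x_{n+1} = x_n - f(x_n)(x_n - x_{n-1})/(f(x_n) - f(x_{n-1}))

Iteration 1:
  f(0.950000) = -1.097500
  f(2.010000) = 2.040100
  x_2 = 2.010000 - 2.040100×(2.010000 - 0.950000)/(2.040100 - (-1.097500))
       = 1.320777
Iteration 2:
  f(2.010000) = 2.040100
  f(1.320777) = -0.255548
  x_3 = 1.320777 - (-0.255548)×(1.320777 - 2.010000)/(-0.255548 - 2.040100)
       = 1.397500
Iteration 3:
  f(1.320777) = -0.255548
  f(1.397500) = -0.046993
  x_4 = 1.397500 - (-0.046993)×(1.397500 - 1.320777)/(-0.046993 - (-0.255548))
       = 1.414788
Iteration 4:
  f(1.397500) = -0.046993
  f(1.414788) = 0.001625
  x_5 = 1.414788 - 0.001625×(1.414788 - 1.397500)/(0.001625 - (-0.046993))
       = 1.414210
Iteration 5:
  f(1.414788) = 0.001625
  f(1.414210) = -0.000010
  x_6 = 1.414210 - (-0.000010)×(1.414210 - 1.414788)/(-0.000010 - 0.001625)
       = 1.414214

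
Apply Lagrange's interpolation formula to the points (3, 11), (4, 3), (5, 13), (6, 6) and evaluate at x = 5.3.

Lagrange interpolation formula:
P(x) = Σ yᵢ × Lᵢ(x)
where Lᵢ(x) = Π_{j≠i} (x - xⱼ)/(xᵢ - xⱼ)

L_0(5.3) = (5.3 - 4)/(3 - 4) × (5.3 - 5)/(3 - 5) × (5.3 - 6)/(3 - 6) = 0.045500
L_1(5.3) = (5.3 - 3)/(4 - 3) × (5.3 - 5)/(4 - 5) × (5.3 - 6)/(4 - 6) = -0.241500
L_2(5.3) = (5.3 - 3)/(5 - 3) × (5.3 - 4)/(5 - 4) × (5.3 - 6)/(5 - 6) = 1.046500
L_3(5.3) = (5.3 - 3)/(6 - 3) × (5.3 - 4)/(6 - 4) × (5.3 - 5)/(6 - 5) = 0.149500

P(5.3) = 11×L_0(5.3) + 3×L_1(5.3) + 13×L_2(5.3) + 6×L_3(5.3)
P(5.3) = 14.277500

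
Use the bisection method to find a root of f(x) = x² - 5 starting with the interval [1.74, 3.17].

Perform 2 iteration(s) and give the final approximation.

f(x) = x² - 5
Initial interval: [1.74, 3.17]

Iteration 1:
  c_1 = (1.740000 + 3.170000)/2 = 2.455000
  f(c_1) = f(2.455000) = 1.027025
  f(a) × f(c) < 0, new interval: [1.740000, 2.455000]
Iteration 2:
  c_2 = (1.740000 + 2.455000)/2 = 2.097500
  f(c_2) = f(2.097500) = -0.600494
  f(a) × f(c) ≥ 0, new interval: [2.097500, 2.455000]

After 2 iteration(s), the approximation is c_2 = 2.097500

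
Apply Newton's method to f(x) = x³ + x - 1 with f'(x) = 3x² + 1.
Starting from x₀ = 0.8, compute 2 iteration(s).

f(x) = x³ + x - 1
f'(x) = 3x² + 1
x₀ = 0.8

Newton-Raphson formula: x_{n+1} = x_n - f(x_n)/f'(x_n)

Iteration 1:
  f(0.800000) = 0.312000
  f'(0.800000) = 2.920000
  x_1 = 0.800000 - 0.312000/2.920000 = 0.693151
Iteration 2:
  f(0.693151) = 0.026180
  f'(0.693151) = 2.441374
  x_2 = 0.693151 - 0.026180/2.441374 = 0.682427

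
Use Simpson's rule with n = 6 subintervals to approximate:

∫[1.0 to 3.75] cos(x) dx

f(x) = cos(x)
a = 1.0, b = 3.75, n = 6
h = (b - a)/n = 0.458333

Simpson's rule: (h/3)[f(x₀) + 4f(x₁) + 2f(x₂) + ... + f(xₙ)]

x_0 = 1.0000, f(x_0) = 0.540302, coefficient = 1
x_1 = 1.4583, f(x_1) = 0.112226, coefficient = 4
x_2 = 1.9167, f(x_2) = -0.339016, coefficient = 2
x_3 = 2.3750, f(x_3) = -0.720278, coefficient = 4
x_4 = 2.8333, f(x_4) = -0.952863, coefficient = 2
x_5 = 3.2917, f(x_5) = -0.988760, coefficient = 4
x_6 = 3.7500, f(x_6) = -0.820559, coefficient = 1

I ≈ (0.458333/3) × -9.251264 = -1.413388
Exact value: -1.413032
Error: 0.000355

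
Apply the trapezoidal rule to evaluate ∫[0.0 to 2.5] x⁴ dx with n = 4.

f(x) = x⁴
a = 0.0, b = 2.5, n = 4
h = (b - a)/n = 0.625000

Trapezoidal rule: (h/2)[f(x₀) + 2f(x₁) + 2f(x₂) + ... + f(xₙ)]

x_0 = 0.0000, f(x_0) = 0.000000, coefficient = 1
x_1 = 0.6250, f(x_1) = 0.152588, coefficient = 2
x_2 = 1.2500, f(x_2) = 2.441406, coefficient = 2
x_3 = 1.8750, f(x_3) = 12.359619, coefficient = 2
x_4 = 2.5000, f(x_4) = 39.062500, coefficient = 1

I ≈ (0.625000/2) × 68.969727 = 21.553040
Exact value: 19.531250
Error: 2.021790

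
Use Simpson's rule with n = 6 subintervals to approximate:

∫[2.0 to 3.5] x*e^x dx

f(x) = x*e^x
a = 2.0, b = 3.5, n = 6
h = (b - a)/n = 0.250000

Simpson's rule: (h/3)[f(x₀) + 4f(x₁) + 2f(x₂) + ... + f(xₙ)]

x_0 = 2.0000, f(x_0) = 14.778112, coefficient = 1
x_1 = 2.2500, f(x_1) = 21.347406, coefficient = 4
x_2 = 2.5000, f(x_2) = 30.456235, coefficient = 2
x_3 = 2.7500, f(x_3) = 43.017238, coefficient = 4
x_4 = 3.0000, f(x_4) = 60.256611, coefficient = 2
x_5 = 3.2500, f(x_5) = 83.818605, coefficient = 4
x_6 = 3.5000, f(x_6) = 115.904082, coefficient = 1

I ≈ (0.250000/3) × 904.840878 = 75.403406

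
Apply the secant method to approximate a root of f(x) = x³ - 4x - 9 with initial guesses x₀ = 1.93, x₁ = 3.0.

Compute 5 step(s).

f(x) = x³ - 4x - 9
x₀ = 1.93, x₁ = 3.0

Secant formula: x_{n+1} = x_n - f(x_n)(x_n - x_{n-1})/(f(x_n) - f(x_{n-1}))

Iteration 1:
  f(1.930000) = -9.530943
  f(3.000000) = 6.000000
  x_2 = 3.000000 - 6.000000×(3.000000 - 1.930000)/(6.000000 - (-9.530943))
       = 2.586632
Iteration 2:
  f(3.000000) = 6.000000
  f(2.586632) = -2.040245
  x_3 = 2.586632 - (-2.040245)×(2.586632 - 3.000000)/(-2.040245 - 6.000000)
       = 2.691526
Iteration 3:
  f(2.586632) = -2.040245
  f(2.691526) = -0.267857
  x_4 = 2.691526 - (-0.267857)×(2.691526 - 2.586632)/(-0.267857 - (-2.040245))
       = 2.707378
Iteration 4:
  f(2.691526) = -0.267857
  f(2.707378) = 0.015285
  x_5 = 2.707378 - 0.015285×(2.707378 - 2.691526)/(0.015285 - (-0.267857))
       = 2.706522
Iteration 5:
  f(2.707378) = 0.015285
  f(2.706522) = -0.000104
  x_6 = 2.706522 - (-0.000104)×(2.706522 - 2.707378)/(-0.000104 - 0.015285)
       = 2.706528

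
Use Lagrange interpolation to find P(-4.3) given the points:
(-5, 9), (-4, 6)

Lagrange interpolation formula:
P(x) = Σ yᵢ × Lᵢ(x)
where Lᵢ(x) = Π_{j≠i} (x - xⱼ)/(xᵢ - xⱼ)

L_0(-4.3) = (-4.3 - (-4))/(-5 - (-4)) = 0.300000
L_1(-4.3) = (-4.3 - (-5))/(-4 - (-5)) = 0.700000

P(-4.3) = 9×L_0(-4.3) + 6×L_1(-4.3)
P(-4.3) = 6.900000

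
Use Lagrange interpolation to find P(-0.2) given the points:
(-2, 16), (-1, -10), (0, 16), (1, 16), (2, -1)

Lagrange interpolation formula:
P(x) = Σ yᵢ × Lᵢ(x)
where Lᵢ(x) = Π_{j≠i} (x - xⱼ)/(xᵢ - xⱼ)

L_0(-0.2) = (-0.2 - (-1))/(-2 - (-1)) × (-0.2 - 0)/(-2 - 0) × (-0.2 - 1)/(-2 - 1) × (-0.2 - 2)/(-2 - 2) = -0.017600
L_1(-0.2) = (-0.2 - (-2))/(-1 - (-2)) × (-0.2 - 0)/(-1 - 0) × (-0.2 - 1)/(-1 - 1) × (-0.2 - 2)/(-1 - 2) = 0.158400
L_2(-0.2) = (-0.2 - (-2))/(0 - (-2)) × (-0.2 - (-1))/(0 - (-1)) × (-0.2 - 1)/(0 - 1) × (-0.2 - 2)/(0 - 2) = 0.950400
L_3(-0.2) = (-0.2 - (-2))/(1 - (-2)) × (-0.2 - (-1))/(1 - (-1)) × (-0.2 - 0)/(1 - 0) × (-0.2 - 2)/(1 - 2) = -0.105600
L_4(-0.2) = (-0.2 - (-2))/(2 - (-2)) × (-0.2 - (-1))/(2 - (-1)) × (-0.2 - 0)/(2 - 0) × (-0.2 - 1)/(2 - 1) = 0.014400

P(-0.2) = 16×L_0(-0.2) + (-10)×L_1(-0.2) + 16×L_2(-0.2) + 16×L_3(-0.2) + (-1)×L_4(-0.2)
P(-0.2) = 11.636800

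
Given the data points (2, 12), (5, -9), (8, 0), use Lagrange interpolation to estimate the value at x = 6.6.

Lagrange interpolation formula:
P(x) = Σ yᵢ × Lᵢ(x)
where Lᵢ(x) = Π_{j≠i} (x - xⱼ)/(xᵢ - xⱼ)

L_0(6.6) = (6.6 - 5)/(2 - 5) × (6.6 - 8)/(2 - 8) = -0.124444
L_1(6.6) = (6.6 - 2)/(5 - 2) × (6.6 - 8)/(5 - 8) = 0.715556
L_2(6.6) = (6.6 - 2)/(8 - 2) × (6.6 - 5)/(8 - 5) = 0.408889

P(6.6) = 12×L_0(6.6) + (-9)×L_1(6.6) + 0×L_2(6.6)
P(6.6) = -7.933333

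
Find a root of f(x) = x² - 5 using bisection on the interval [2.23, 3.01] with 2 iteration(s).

f(x) = x² - 5
Initial interval: [2.23, 3.01]

Iteration 1:
  c_1 = (2.230000 + 3.010000)/2 = 2.620000
  f(c_1) = f(2.620000) = 1.864400
  f(a) × f(c) < 0, new interval: [2.230000, 2.620000]
Iteration 2:
  c_2 = (2.230000 + 2.620000)/2 = 2.425000
  f(c_2) = f(2.425000) = 0.880625
  f(a) × f(c) < 0, new interval: [2.230000, 2.425000]

After 2 iteration(s), the approximation is c_2 = 2.425000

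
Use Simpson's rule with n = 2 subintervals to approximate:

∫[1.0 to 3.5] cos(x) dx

f(x) = cos(x)
a = 1.0, b = 3.5, n = 2
h = (b - a)/n = 1.250000

Simpson's rule: (h/3)[f(x₀) + 4f(x₁) + 2f(x₂) + ... + f(xₙ)]

x_0 = 1.0000, f(x_0) = 0.540302, coefficient = 1
x_1 = 2.2500, f(x_1) = -0.628174, coefficient = 4
x_2 = 3.5000, f(x_2) = -0.936457, coefficient = 1

I ≈ (1.250000/3) × -2.908849 = -1.212020
Exact value: -1.192254
Error: 0.019766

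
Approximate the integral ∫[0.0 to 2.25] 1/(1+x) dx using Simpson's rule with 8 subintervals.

f(x) = 1/(1+x)
a = 0.0, b = 2.25, n = 8
h = (b - a)/n = 0.281250

Simpson's rule: (h/3)[f(x₀) + 4f(x₁) + 2f(x₂) + ... + f(xₙ)]

x_0 = 0.0000, f(x_0) = 1.000000, coefficient = 1
x_1 = 0.2812, f(x_1) = 0.780488, coefficient = 4
x_2 = 0.5625, f(x_2) = 0.640000, coefficient = 2
x_3 = 0.8438, f(x_3) = 0.542373, coefficient = 4
x_4 = 1.1250, f(x_4) = 0.470588, coefficient = 2
x_5 = 1.4062, f(x_5) = 0.415584, coefficient = 4
x_6 = 1.6875, f(x_6) = 0.372093, coefficient = 2
x_7 = 1.9688, f(x_7) = 0.336842, coefficient = 4
x_8 = 2.2500, f(x_8) = 0.307692, coefficient = 1

I ≈ (0.281250/3) × 12.574204 = 1.178832
Exact value: 1.178655
Error: 0.000177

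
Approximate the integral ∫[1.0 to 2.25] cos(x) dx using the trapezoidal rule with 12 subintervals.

f(x) = cos(x)
a = 1.0, b = 2.25, n = 12
h = (b - a)/n = 0.104167

Trapezoidal rule: (h/2)[f(x₀) + 2f(x₁) + 2f(x₂) + ... + f(xₙ)]

x_0 = 1.0000, f(x_0) = 0.540302, coefficient = 1
x_1 = 1.1042, f(x_1) = 0.449879, coefficient = 2
x_2 = 1.2083, f(x_2) = 0.354578, coefficient = 2
x_3 = 1.3125, f(x_3) = 0.255434, coefficient = 2
x_4 = 1.4167, f(x_4) = 0.153520, coefficient = 2
x_5 = 1.5208, f(x_5) = 0.049942, coefficient = 2
x_6 = 1.6250, f(x_6) = -0.054177, coefficient = 2
x_7 = 1.7292, f(x_7) = -0.157709, coefficient = 2
x_8 = 1.8333, f(x_8) = -0.259531, coefficient = 2
x_9 = 1.9375, f(x_9) = -0.358540, coefficient = 2
x_10 = 2.0417, f(x_10) = -0.453662, coefficient = 2
x_11 = 2.1458, f(x_11) = -0.543866, coefficient = 2
x_12 = 2.2500, f(x_12) = -0.628174, coefficient = 1

I ≈ (0.104167/2) × -1.216137 = -0.063340
Exact value: -0.063398
Error: 0.000057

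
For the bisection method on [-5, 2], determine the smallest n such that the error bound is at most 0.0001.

We need (b-a)/2^n ≤ 0.0001
(2 - (-5))/2^n ≤ 0.0001
7/2^n ≤ 0.0001
2^n ≥ 70000
n ≥ log₂(70000) = 16.10
n ≥ 17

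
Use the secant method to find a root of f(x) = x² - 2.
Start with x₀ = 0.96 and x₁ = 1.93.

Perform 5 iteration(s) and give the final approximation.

f(x) = x² - 2
x₀ = 0.96, x₁ = 1.93

Secant formula: x_{n+1} = x_n - f(x_n)(x_n - x_{n-1})/(f(x_n) - f(x_{n-1}))

Iteration 1:
  f(0.960000) = -1.078400
  f(1.930000) = 1.724900
  x_2 = 1.930000 - 1.724900×(1.930000 - 0.960000)/(1.724900 - (-1.078400))
       = 1.333149
Iteration 2:
  f(1.930000) = 1.724900
  f(1.333149) = -0.222714
  x_3 = 1.333149 - (-0.222714)×(1.333149 - 1.930000)/(-0.222714 - 1.724900)
       = 1.401400
Iteration 3:
  f(1.333149) = -0.222714
  f(1.401400) = -0.036078
  x_4 = 1.401400 - (-0.036078)×(1.401400 - 1.333149)/(-0.036078 - (-0.222714))
       = 1.414593
Iteration 4:
  f(1.401400) = -0.036078
  f(1.414593) = 0.001075
  x_5 = 1.414593 - 0.001075×(1.414593 - 1.401400)/(0.001075 - (-0.036078))
       = 1.414212
Iteration 5:
  f(1.414593) = 0.001075
  f(1.414212) = -0.000005
  x_6 = 1.414212 - (-0.000005)×(1.414212 - 1.414593)/(-0.000005 - 0.001075)
       = 1.414214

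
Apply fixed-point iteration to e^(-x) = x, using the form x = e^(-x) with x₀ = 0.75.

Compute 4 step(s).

Equation: e^(-x) = x
Fixed-point form: x = e^(-x)
x₀ = 0.75

x_1 = g(0.750000) = 0.472367
x_2 = g(0.472367) = 0.623525
x_3 = g(0.623525) = 0.536052
x_4 = g(0.536052) = 0.585054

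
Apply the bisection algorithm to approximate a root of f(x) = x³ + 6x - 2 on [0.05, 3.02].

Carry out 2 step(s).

f(x) = x³ + 6x - 2
Initial interval: [0.05, 3.02]

Iteration 1:
  c_1 = (0.050000 + 3.020000)/2 = 1.535000
  f(c_1) = f(1.535000) = 10.826805
  f(a) × f(c) < 0, new interval: [0.050000, 1.535000]
Iteration 2:
  c_2 = (0.050000 + 1.535000)/2 = 0.792500
  f(c_2) = f(0.792500) = 3.252735
  f(a) × f(c) < 0, new interval: [0.050000, 0.792500]

After 2 iteration(s), the approximation is c_2 = 0.792500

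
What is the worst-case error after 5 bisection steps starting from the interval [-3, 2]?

Bisection error bound: |error| ≤ (b-a)/2^n
|error| ≤ (2 - (-3))/2^5 = 5/2^5
|error| ≤ 0.1562500000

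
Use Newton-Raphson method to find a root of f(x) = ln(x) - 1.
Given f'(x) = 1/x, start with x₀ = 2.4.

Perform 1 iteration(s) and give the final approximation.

f(x) = ln(x) - 1
f'(x) = 1/x
x₀ = 2.4

Newton-Raphson formula: x_{n+1} = x_n - f(x_n)/f'(x_n)

Iteration 1:
  f(2.400000) = -0.124531
  f'(2.400000) = 0.416667
  x_1 = 2.400000 - (-0.124531)/0.416667 = 2.698875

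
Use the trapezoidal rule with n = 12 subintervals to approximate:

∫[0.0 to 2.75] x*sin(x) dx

f(x) = x*sin(x)
a = 0.0, b = 2.75, n = 12
h = (b - a)/n = 0.229167

Trapezoidal rule: (h/2)[f(x₀) + 2f(x₁) + 2f(x₂) + ... + f(xₙ)]

x_0 = 0.0000, f(x_0) = 0.000000, coefficient = 1
x_1 = 0.2292, f(x_1) = 0.052059, coefficient = 2
x_2 = 0.4583, f(x_2) = 0.202791, coefficient = 2
x_3 = 0.6875, f(x_3) = 0.436292, coefficient = 2
x_4 = 0.9167, f(x_4) = 0.727446, coefficient = 2
x_5 = 1.1458, f(x_5) = 1.043916, coefficient = 2
x_6 = 1.3750, f(x_6) = 1.348728, coefficient = 2
x_7 = 1.6042, f(x_7) = 1.603274, coefficient = 2
x_8 = 1.8333, f(x_8) = 1.770514, coefficient = 2
x_9 = 2.0625, f(x_9) = 1.818155, coefficient = 2
x_10 = 2.2917, f(x_10) = 1.721572, coefficient = 2
x_11 = 2.5208, f(x_11) = 1.466250, coefficient = 2
x_12 = 2.7500, f(x_12) = 1.049568, coefficient = 1

I ≈ (0.229167/2) × 25.431563 = 2.914033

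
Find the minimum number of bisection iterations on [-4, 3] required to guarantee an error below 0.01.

We need (b-a)/2^n ≤ 0.01
(3 - (-4))/2^n ≤ 0.01
7/2^n ≤ 0.01
2^n ≥ 700
n ≥ log₂(700) = 9.45
n ≥ 10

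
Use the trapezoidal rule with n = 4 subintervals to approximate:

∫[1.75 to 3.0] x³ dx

f(x) = x³
a = 1.75, b = 3.0, n = 4
h = (b - a)/n = 0.312500

Trapezoidal rule: (h/2)[f(x₀) + 2f(x₁) + 2f(x₂) + ... + f(xₙ)]

x_0 = 1.7500, f(x_0) = 5.359375, coefficient = 1
x_1 = 2.0625, f(x_1) = 8.773682, coefficient = 2
x_2 = 2.3750, f(x_2) = 13.396484, coefficient = 2
x_3 = 2.6875, f(x_3) = 19.410889, coefficient = 2
x_4 = 3.0000, f(x_4) = 27.000000, coefficient = 1

I ≈ (0.312500/2) × 115.521484 = 18.050232
Exact value: 17.905273
Error: 0.144958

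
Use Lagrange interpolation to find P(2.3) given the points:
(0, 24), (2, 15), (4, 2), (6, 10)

Lagrange interpolation formula:
P(x) = Σ yᵢ × Lᵢ(x)
where Lᵢ(x) = Π_{j≠i} (x - xⱼ)/(xᵢ - xⱼ)

L_0(2.3) = (2.3 - 2)/(0 - 2) × (2.3 - 4)/(0 - 4) × (2.3 - 6)/(0 - 6) = -0.039312
L_1(2.3) = (2.3 - 0)/(2 - 0) × (2.3 - 4)/(2 - 4) × (2.3 - 6)/(2 - 6) = 0.904188
L_2(2.3) = (2.3 - 0)/(4 - 0) × (2.3 - 2)/(4 - 2) × (2.3 - 6)/(4 - 6) = 0.159562
L_3(2.3) = (2.3 - 0)/(6 - 0) × (2.3 - 2)/(6 - 2) × (2.3 - 4)/(6 - 4) = -0.024437

P(2.3) = 24×L_0(2.3) + 15×L_1(2.3) + 2×L_2(2.3) + 10×L_3(2.3)
P(2.3) = 12.694062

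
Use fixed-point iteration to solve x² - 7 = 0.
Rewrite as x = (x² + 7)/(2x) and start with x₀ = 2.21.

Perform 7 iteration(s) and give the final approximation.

Equation: x² - 7 = 0
Fixed-point form: x = (x² + 7)/(2x)
x₀ = 2.21

x_1 = g(2.210000) = 2.688710
x_2 = g(2.688710) = 2.646095
x_3 = g(2.646095) = 2.645751
x_4 = g(2.645751) = 2.645751
x_5 = g(2.645751) = 2.645751
x_6 = g(2.645751) = 2.645751
x_7 = g(2.645751) = 2.645751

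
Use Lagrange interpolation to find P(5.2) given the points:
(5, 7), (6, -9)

Lagrange interpolation formula:
P(x) = Σ yᵢ × Lᵢ(x)
where Lᵢ(x) = Π_{j≠i} (x - xⱼ)/(xᵢ - xⱼ)

L_0(5.2) = (5.2 - 6)/(5 - 6) = 0.800000
L_1(5.2) = (5.2 - 5)/(6 - 5) = 0.200000

P(5.2) = 7×L_0(5.2) + (-9)×L_1(5.2)
P(5.2) = 3.800000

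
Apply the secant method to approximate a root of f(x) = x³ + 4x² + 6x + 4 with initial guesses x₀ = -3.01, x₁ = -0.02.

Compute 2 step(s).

f(x) = x³ + 4x² + 6x + 4
x₀ = -3.01, x₁ = -0.02

Secant formula: x_{n+1} = x_n - f(x_n)(x_n - x_{n-1})/(f(x_n) - f(x_{n-1}))

Iteration 1:
  f(-3.010000) = -5.090501
  f(-0.020000) = 3.881592
  x_2 = -0.020000 - 3.881592×(-0.020000 - (-3.010000))/(3.881592 - (-5.090501))
       = -1.313562
Iteration 2:
  f(-0.020000) = 3.881592
  f(-1.313562) = 0.753929
  x_3 = -1.313562 - 0.753929×(-1.313562 - (-0.020000))/(0.753929 - 3.881592)
       = -1.625378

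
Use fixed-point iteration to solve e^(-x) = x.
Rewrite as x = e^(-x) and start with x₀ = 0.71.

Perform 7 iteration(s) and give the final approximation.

Equation: e^(-x) = x
Fixed-point form: x = e^(-x)
x₀ = 0.71

x_1 = g(0.710000) = 0.491644
x_2 = g(0.491644) = 0.611620
x_3 = g(0.611620) = 0.542471
x_4 = g(0.542471) = 0.581310
x_5 = g(0.581310) = 0.559165
x_6 = g(0.559165) = 0.571686
x_7 = g(0.571686) = 0.564573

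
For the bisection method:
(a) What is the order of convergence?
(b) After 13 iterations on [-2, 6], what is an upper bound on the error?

(a) Bisection has linear (order 1) convergence; the error is halved each step.

(b) Error bound = (b-a)/2^n = (6 - (-2))/2^{13}
    = 8/2^{13}

(a) 1 (linear); (b) error ≤ 9.77e-04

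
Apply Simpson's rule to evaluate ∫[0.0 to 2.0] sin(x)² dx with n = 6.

f(x) = sin(x)²
a = 0.0, b = 2.0, n = 6
h = (b - a)/n = 0.333333

Simpson's rule: (h/3)[f(x₀) + 4f(x₁) + 2f(x₂) + ... + f(xₙ)]

x_0 = 0.0000, f(x_0) = 0.000000, coefficient = 1
x_1 = 0.3333, f(x_1) = 0.107056, coefficient = 4
x_2 = 0.6667, f(x_2) = 0.382381, coefficient = 2
x_3 = 1.0000, f(x_3) = 0.708073, coefficient = 4
x_4 = 1.3333, f(x_4) = 0.944663, coefficient = 2
x_5 = 1.6667, f(x_5) = 0.990837, coefficient = 4
x_6 = 2.0000, f(x_6) = 0.826822, coefficient = 1

I ≈ (0.333333/3) × 10.704778 = 1.189420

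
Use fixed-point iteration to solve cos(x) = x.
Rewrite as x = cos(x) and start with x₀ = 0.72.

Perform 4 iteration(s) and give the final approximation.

Equation: cos(x) = x
Fixed-point form: x = cos(x)
x₀ = 0.72

x_1 = g(0.720000) = 0.751806
x_2 = g(0.751806) = 0.730457
x_3 = g(0.730457) = 0.744870
x_4 = g(0.744870) = 0.735176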